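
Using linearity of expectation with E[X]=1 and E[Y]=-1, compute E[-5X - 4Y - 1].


E[-5X - 4Y - 1] = -5*E[X] - 4*E[Y] - 1
= (-5)*(1) + (-4)*(-1) + (-1)
= -5 + 4 - 1 = -2

-2


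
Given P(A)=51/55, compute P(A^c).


P(A') = 1 - P(A) = 1 - 51/55 = 4/55

4/55


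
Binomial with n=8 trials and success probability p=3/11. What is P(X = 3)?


P(X=3) = C(8,3) * p^3 * (1-p)^5
= 56 * 27/1331 * 32768/161051
= 49545216/214358881

49545216/214358881


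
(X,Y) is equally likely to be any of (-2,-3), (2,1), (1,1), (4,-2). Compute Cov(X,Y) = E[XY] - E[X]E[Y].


E[X]=5/4, E[Y]=-3/4, E[XY]=1/4
Cov(X,Y) = E[XY] - E[X]E[Y] = 1/4 - 5/4*-3/4 = 19/16

19/16


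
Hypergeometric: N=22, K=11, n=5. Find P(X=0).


P(X=0) = C(11,0)*C(11,5) / C(22,5)
= 1*462 / 26334
= 462/26334 = 1/57

1/57


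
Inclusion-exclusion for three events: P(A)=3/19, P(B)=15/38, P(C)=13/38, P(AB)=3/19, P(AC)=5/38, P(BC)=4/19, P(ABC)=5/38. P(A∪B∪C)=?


P(A∪B∪C) = P(A)+P(B)+P(C) - P(AB)-P(AC)-P(BC) + P(ABC)
= 3/19+15/38+13/38 - 3/19-5/38-4/19 + 5/38
= 10/19

10/19


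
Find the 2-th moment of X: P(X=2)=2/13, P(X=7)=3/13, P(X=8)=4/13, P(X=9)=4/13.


E[X^2] = sum(x^2 * P(x))
= 4*2/13 + 49*3/13 + 64*4/13 + 81*4/13
= 735/13

735/13


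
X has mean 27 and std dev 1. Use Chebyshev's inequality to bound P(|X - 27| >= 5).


k = 5/1 = 5
Chebyshev: P(|X-mu| >= k*sigma) <= 1/k^2 = 1/5^2 = 1/25

1/25


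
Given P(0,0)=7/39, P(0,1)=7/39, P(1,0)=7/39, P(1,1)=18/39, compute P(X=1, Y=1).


Read from table: P(X=1, Y=1) = 18/39 = 6/13

6/13


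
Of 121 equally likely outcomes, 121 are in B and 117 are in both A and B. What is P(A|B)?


P(A|B) = P(A∩B)/P(B) = (117/121)/(121/121) = 117/121

117/121


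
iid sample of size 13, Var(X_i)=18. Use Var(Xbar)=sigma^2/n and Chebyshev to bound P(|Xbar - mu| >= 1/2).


Var(Xbar) = Var(X)/n = 18/13
Chebyshev: P(|Xbar-mu| >= 1/2) <= Var(Xbar)/(1/2)^2 = (18/13)/(1/4) = 72/13
Bound exceeds 1, so trivial bound: 1

1


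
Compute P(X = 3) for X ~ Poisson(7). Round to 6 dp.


P(X=3) = e^(-7) * 7^3 / 3!
≈ 0.0009118819656 * 343 / 6
≈ 0.052129

0.052129


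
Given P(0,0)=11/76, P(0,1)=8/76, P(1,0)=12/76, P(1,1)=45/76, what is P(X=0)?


P(X=0) = P(0,0)+P(0,1) = 11/76 + 8/76 = 19/76 = 1/4

1/4


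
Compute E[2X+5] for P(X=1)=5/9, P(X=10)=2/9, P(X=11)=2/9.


E[2X+5] = sum(g(x)*P(x))
= 7*5/9 + 25*2/9 + 27*2/9
= 139/9

139/9


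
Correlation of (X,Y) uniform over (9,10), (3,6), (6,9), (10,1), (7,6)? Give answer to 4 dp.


Cov(X,Y) = -2.0000, Var(X) = 6.0000, Var(Y) = 9.8400
rho = Cov/(sqrt(VarX)*sqrt(VarY)) = -0.2603

-0.2603


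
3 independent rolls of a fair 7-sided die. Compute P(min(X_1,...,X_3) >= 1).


P(min >= 1) = P(all X_i >= 1) = (P(X_1 >= 1))^3
= (7/7)^3 = 1^3 = 1

1


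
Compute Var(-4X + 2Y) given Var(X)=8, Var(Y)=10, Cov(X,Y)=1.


Var(-4X + 2Y) = (-4)^2*Var(X) + 2^2*Var(Y) + 2*(-4)*2*Cov(X,Y)
= 16*8 + 4*10 - 16*1
= 128 + 40 - 16 = 152

152


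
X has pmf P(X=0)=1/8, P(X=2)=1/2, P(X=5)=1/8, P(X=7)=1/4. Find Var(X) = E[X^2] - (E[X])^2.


E[X] = 27/8, E[X^2] = 139/8
Var(X) = E[X^2] - (E[X])^2 = 139/8 - (27/8)^2 = 383/64

383/64


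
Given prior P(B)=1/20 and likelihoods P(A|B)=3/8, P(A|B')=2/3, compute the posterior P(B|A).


P(A) = P(A|B)P(B) + P(A|B')P(B') = 3/8*1/20 + 2/3*19/20 = 313/480
P(B|A) = P(A|B)P(B)/P(A) = (3/160)/(313/480) = 9/313

9/313


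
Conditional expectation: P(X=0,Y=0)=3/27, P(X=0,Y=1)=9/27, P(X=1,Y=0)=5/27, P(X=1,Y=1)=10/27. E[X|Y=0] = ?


P(Y=0) = 8/27
E[X|Y=0] = (0*3 + 1*5)/8 = 5/8

5/8


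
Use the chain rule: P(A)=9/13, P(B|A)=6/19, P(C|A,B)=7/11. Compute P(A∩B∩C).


P(A∩B∩C) = P(A) * P(B|A) * P(C|A∩B)
= 9/13 * 6/19 * 7/11
= 54/247 * 7/11 = 378/2717

378/2717


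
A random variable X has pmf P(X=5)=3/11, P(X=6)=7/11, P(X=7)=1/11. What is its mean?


E[X] = sum(x * P(x))
= 5*3/11 + 6*7/11 + 7*1/11
= 64/11

64/11


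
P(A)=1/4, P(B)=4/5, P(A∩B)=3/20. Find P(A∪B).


P(A∪B) = P(A) + P(B) - P(A∩B)
= 1/4 + 4/5 - 3/20 = 9/10

9/10


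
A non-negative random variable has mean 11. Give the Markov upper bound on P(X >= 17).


Markov: P(X >= a) <= E[X]/a
P(X >= 17) <= 11/17

11/17


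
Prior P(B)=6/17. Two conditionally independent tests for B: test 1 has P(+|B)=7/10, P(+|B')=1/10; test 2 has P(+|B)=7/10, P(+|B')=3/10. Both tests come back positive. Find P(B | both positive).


After test 1: P(+) = 7/10*6/17 + 1/10*11/17 = 53/170
P(B|+) = (21/85)/(53/170) = 42/53
After test 2 (use post1 as new prior): P(+) = 7/10*42/53 + 3/10*11/53 = 327/530
P(B|+,+) = (147/265)/(327/530) = 98/109

98/109


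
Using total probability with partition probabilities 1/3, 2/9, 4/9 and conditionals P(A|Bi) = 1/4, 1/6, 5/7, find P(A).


P(A) = P(A|B1)P(B1) + P(A|B2)P(B2) + P(A|B3)P(B3)
= 1/4*1/3 + 1/6*2/9 + 5/7*4/9
= 1/12 + 1/27 + 20/63 = 331/756

331/756


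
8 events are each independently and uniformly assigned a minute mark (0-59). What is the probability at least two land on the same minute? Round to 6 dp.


P(all different) = prod((60-i)/60 for i=0..7) = 0.614209
P(at least one match) = 1 - 0.614209 = 0.385791

0.385791


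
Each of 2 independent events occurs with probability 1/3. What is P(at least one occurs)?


P(at least one) = 1 - P(none)
P(none) = (1 - 1/3)^2 = (2/3)^2 = 4/9
P(at least one) = 1 - 4/9 = 5/9

5/9


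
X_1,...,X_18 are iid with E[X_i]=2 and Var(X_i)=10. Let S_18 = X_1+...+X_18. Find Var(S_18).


By independence, Var(S_n) = n*Var(X_1) = 18*10 = 180

180


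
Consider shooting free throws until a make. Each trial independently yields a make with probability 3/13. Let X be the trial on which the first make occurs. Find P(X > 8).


P(X > 8) = P(first 8 trials all fail) = (1-p)^8 = (10/13)^8 = 100000000/815730721

100000000/815730721


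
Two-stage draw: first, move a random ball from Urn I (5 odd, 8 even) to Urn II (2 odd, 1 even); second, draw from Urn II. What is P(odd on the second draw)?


P(transfer odd) = 5/13; P(transfer even) = 8/13
If odd transferred: Urn II has 3 odd of 4, so P(odd|odd moved) = 3/4
If even transferred: Urn II has 2 odd of 4, so P(odd|even moved) = 1/2
By total probability: P(odd) = 5/13*3/4 + 8/13*1/2 = 31/52

31/52


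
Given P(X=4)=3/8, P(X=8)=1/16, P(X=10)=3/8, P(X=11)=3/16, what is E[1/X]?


E[1/X] = sum(g(x)*P(x))
= 1/4*3/8 + 1/8*1/16 + 1/10*3/8 + 1/11*3/16
= 1099/7040

1099/7040


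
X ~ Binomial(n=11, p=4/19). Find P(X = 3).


P(X=3) = C(11,3) * p^3 * (1-p)^8
= 165 * 64/6859 * 2562890625/16983563041
= 27064125000000/116490258898219

27064125000000/116490258898219


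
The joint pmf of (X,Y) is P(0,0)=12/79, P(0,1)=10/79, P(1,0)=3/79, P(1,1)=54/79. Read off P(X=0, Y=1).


Read from table: P(X=0, Y=1) = 10/79

10/79


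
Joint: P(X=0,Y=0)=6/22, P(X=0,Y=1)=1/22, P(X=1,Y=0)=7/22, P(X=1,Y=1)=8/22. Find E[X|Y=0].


P(Y=0) = 13/22
E[X|Y=0] = (0*6 + 1*7)/13 = 7/13

7/13


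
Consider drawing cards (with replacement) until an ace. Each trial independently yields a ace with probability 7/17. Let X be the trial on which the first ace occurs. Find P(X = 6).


P(X=6) = (1-p)^5 * p = (10/17)^5 * 7/17
= 100000/1419857 * 7/17 = 700000/24137569

700000/24137569


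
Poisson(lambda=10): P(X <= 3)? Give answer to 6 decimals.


P(X<=3) = e^(-10)*10^0/0! + e^(-10)*10^1/1! + e^(-10)*10^2/2! + e^(-10)*10^3/3!
≈ 0.0000453999 + 0.0004539993 + 0.0022699965 + 0.0075666550
= 0.0103360507
≈ 0.010336

0.010336


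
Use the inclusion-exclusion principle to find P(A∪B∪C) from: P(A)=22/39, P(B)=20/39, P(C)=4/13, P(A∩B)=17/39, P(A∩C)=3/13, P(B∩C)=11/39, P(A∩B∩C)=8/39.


P(A∪B∪C) = P(A)+P(B)+P(C) - P(AB)-P(AC)-P(BC) + P(ABC)
= 22/39+20/39+4/13 - 17/39-3/13-11/39 + 8/39
= 25/39

25/39


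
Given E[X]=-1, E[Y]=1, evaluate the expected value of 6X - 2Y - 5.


E[6X - 2Y - 5] = 6*E[X] - 2*E[Y] - 5
= (6)*(-1) + (-2)*(1) + (-5)
= -6 - 2 - 5 = -13

-13


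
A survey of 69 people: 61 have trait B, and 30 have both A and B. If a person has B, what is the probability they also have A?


P(A|B) = P(A∩B)/P(B) = (30/69)/(61/69) = 30/61

30/61


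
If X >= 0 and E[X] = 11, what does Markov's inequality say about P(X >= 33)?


Markov: P(X >= a) <= E[X]/a
P(X >= 33) <= 11/33 = 1/3

1/3


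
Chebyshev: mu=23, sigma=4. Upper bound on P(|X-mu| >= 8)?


k = 8/4 = 2
Chebyshev: P(|X-mu| >= k*sigma) <= 1/k^2 = 1/2^2 = 1/4

1/4


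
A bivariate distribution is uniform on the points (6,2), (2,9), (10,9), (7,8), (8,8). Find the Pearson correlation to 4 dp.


Cov(X,Y) = 0.4800, Var(X) = 7.0400, Var(Y) = 6.9600
rho = Cov/(sqrt(VarX)*sqrt(VarY)) = 0.0686

0.0686


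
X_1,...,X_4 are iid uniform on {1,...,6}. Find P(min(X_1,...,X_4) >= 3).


P(min >= 3) = P(all X_i >= 3) = (P(X_1 >= 3))^4
= (4/6)^4 = (2/3)^4 = 16/81

16/81


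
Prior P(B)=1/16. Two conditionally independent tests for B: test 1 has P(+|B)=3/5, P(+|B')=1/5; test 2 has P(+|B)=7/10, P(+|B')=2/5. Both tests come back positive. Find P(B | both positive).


After test 1: P(+) = 3/5*1/16 + 1/5*15/16 = 9/40
P(B|+) = (3/80)/(9/40) = 1/6
After test 2 (use post1 as new prior): P(+) = 7/10*1/6 + 2/5*5/6 = 9/20
P(B|+,+) = (7/60)/(9/20) = 7/27

7/27


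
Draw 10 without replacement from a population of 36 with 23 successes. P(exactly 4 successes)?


P(X=4) = C(23,4)*C(13,6) / C(36,10)
= 8855*1716 / 254186856
= 15195180/254186856 = 16445/275094

16445/275094


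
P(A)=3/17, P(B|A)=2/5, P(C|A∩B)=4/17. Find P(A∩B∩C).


P(A∩B∩C) = P(A) * P(B|A) * P(C|A∩B)
= 3/17 * 2/5 * 4/17
= 6/85 * 4/17 = 24/1445

24/1445


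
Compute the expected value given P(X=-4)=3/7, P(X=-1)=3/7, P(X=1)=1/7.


E[X] = sum(x * P(x))
= -4*3/7 - 1*3/7 + 1*1/7
= -2

-2


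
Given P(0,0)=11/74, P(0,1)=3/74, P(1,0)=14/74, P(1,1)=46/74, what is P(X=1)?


P(X=1) = P(1,0)+P(1,1) = 14/74 + 46/74 = 60/74 = 30/37

30/37


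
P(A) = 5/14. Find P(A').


P(A') = 1 - P(A) = 1 - 5/14 = 9/14

9/14


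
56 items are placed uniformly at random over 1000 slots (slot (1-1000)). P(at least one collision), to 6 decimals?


P(all different) = prod((1000-i)/1000 for i=0..55) = 0.208189
P(at least one match) = 1 - 0.208189 = 0.791811

0.791811


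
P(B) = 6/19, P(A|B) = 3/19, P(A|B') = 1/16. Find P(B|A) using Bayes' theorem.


P(A) = P(A|B)P(B) + P(A|B')P(B') = 3/19*6/19 + 1/16*13/19 = 535/5776
P(B|A) = P(A|B)P(B)/P(A) = (18/361)/(535/5776) = 288/535

288/535


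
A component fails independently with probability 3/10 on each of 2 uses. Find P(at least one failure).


P(at least one) = 1 - P(none)
P(none) = (1 - 3/10)^2 = (7/10)^2 = 49/100
P(at least one) = 1 - 49/100 = 51/100

51/100


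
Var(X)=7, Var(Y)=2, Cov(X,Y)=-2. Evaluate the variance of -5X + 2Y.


Var(-5X + 2Y) = (-5)^2*Var(X) + 2^2*Var(Y) + 2*(-5)*2*Cov(X,Y)
= 25*7 + 4*2 - 20*(-2)
= 175 + 8 + 40 = 223

223


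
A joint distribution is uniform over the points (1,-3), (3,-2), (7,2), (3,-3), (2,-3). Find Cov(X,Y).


E[X]=16/5, E[Y]=-9/5, E[XY]=-2
Cov(X,Y) = E[XY] - E[X]E[Y] = -2 - 16/5*-9/5 = 94/25

94/25


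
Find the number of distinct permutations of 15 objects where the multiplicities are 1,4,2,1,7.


15! = 1307674368000
Denominator: 1!=1 * 4!=24 * 2!=2 * 1!=1 * 7!=5040
Coefficient = 1307674368000 / 241920 = 5405400

5405400


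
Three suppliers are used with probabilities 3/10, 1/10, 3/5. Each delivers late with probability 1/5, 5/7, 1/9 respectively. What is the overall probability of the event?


P(A) = P(A|B1)P(B1) + P(A|B2)P(B2) + P(A|B3)P(B3)
= 1/5*3/10 + 5/7*1/10 + 1/9*3/5
= 3/50 + 1/14 + 1/15 = 104/525

104/525


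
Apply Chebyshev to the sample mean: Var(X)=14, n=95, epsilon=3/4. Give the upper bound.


Var(Xbar) = Var(X)/n = 14/95
Chebyshev: P(|Xbar-mu| >= 3/4) <= Var(Xbar)/(3/4)^2 = (14/95)/(9/16) = 224/855

224/855


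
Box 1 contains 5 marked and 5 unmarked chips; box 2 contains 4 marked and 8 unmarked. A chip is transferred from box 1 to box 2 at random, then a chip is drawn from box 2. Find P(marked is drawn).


P(transfer marked) = 5/10 = 1/2; P(transfer unmarked) = 1/2
If marked transferred: Urn II has 5 marked of 13, so P(marked|marked moved) = 5/13
If unmarked transferred: Urn II has 4 marked of 13, so P(marked|unmarked moved) = 4/13
By total probability: P(marked) = 1/2*5/13 + 1/2*4/13 = 9/26

9/26


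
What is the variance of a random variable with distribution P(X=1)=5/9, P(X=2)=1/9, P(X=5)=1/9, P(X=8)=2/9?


E[X] = 28/9, E[X^2] = 18
Var(X) = E[X^2] - (E[X])^2 = 18 - (28/9)^2 = 674/81

674/81


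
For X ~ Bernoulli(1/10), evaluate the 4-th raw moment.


For Bernoulli: X in {0,1}
E[X^4] = 0^4*(1-1/10) + 1^4*1/10 = 1/10

1/10


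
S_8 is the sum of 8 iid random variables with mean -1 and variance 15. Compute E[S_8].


E[S_n] = n*E[X_1] = 8*-1 = -8

-8


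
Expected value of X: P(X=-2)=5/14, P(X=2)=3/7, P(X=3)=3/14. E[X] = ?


E[X] = sum(x * P(x))
= -2*5/14 + 2*3/7 + 3*3/14
= 11/14

11/14


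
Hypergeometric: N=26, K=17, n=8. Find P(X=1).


P(X=1) = C(17,1)*C(9,7) / C(26,8)
= 17*36 / 1562275
= 612/1562275

612/1562275


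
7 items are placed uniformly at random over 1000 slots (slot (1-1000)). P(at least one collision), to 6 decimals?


P(all different) = prod((1000-i)/1000 for i=0..6) = 0.979174
P(at least one match) = 1 - 0.979174 = 0.020826

0.020826


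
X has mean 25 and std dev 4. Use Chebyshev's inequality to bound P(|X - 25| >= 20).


k = 20/4 = 5
Chebyshev: P(|X-mu| >= k*sigma) <= 1/k^2 = 1/5^2 = 1/25

1/25


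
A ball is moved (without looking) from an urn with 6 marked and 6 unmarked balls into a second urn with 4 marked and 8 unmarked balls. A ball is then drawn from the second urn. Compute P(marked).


P(transfer marked) = 6/12 = 1/2; P(transfer unmarked) = 1/2
If marked transferred: Urn II has 5 marked of 13, so P(marked|marked moved) = 5/13
If unmarked transferred: Urn II has 4 marked of 13, so P(marked|unmarked moved) = 4/13
By total probability: P(marked) = 1/2*5/13 + 1/2*4/13 = 9/26

9/26


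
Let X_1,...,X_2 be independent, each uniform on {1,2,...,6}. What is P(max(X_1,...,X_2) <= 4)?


P(max <= 4) = P(all X_i <= 4) = (P(X_1 <= 4))^2
= (4/6)^2 = (2/3)^2 = 4/9

4/9


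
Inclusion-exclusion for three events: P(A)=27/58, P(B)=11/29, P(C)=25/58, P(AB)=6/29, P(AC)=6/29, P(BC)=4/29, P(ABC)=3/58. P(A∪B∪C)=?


P(A∪B∪C) = P(A)+P(B)+P(C) - P(AB)-P(AC)-P(BC) + P(ABC)
= 27/58+11/29+25/58 - 6/29-6/29-4/29 + 3/58
= 45/58

45/58


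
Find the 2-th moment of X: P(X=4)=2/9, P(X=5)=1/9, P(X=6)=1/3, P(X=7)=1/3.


E[X^2] = sum(x^2 * P(x))
= 16*2/9 + 25*1/9 + 36*1/3 + 49*1/3
= 104/3

104/3


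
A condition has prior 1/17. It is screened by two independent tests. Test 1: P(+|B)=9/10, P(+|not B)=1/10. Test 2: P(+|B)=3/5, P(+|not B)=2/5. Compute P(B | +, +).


After test 1: P(+) = 9/10*1/17 + 1/10*16/17 = 5/34
P(B|+) = (9/170)/(5/34) = 9/25
After test 2 (use post1 as new prior): P(+) = 3/5*9/25 + 2/5*16/25 = 59/125
P(B|+,+) = (27/125)/(59/125) = 27/59

27/59


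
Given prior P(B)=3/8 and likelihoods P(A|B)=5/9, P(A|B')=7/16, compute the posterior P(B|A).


P(A) = P(A|B)P(B) + P(A|B')P(B') = 5/9*3/8 + 7/16*5/8 = 185/384
P(B|A) = P(A|B)P(B)/P(A) = (5/24)/(185/384) = 16/37

16/37


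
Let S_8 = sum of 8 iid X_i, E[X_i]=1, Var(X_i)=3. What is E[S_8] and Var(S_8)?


E[S_n] = n*mu = 8*1 = 8
Var(S_n) = n*sigma^2 = 8*3 = 24

E[S_8]=8, Var(S_8)=24


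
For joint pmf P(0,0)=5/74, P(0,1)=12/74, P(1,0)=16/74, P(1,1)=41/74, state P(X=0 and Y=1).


Read from table: P(X=0, Y=1) = 12/74 = 6/37

6/37


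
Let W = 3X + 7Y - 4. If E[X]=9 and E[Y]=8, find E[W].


E[3X + 7Y - 4] = 3*E[X] + 7*E[Y] - 4
= (3)*(9) + (7)*(8) + (-4)
= 27 + 56 - 4 = 79

79


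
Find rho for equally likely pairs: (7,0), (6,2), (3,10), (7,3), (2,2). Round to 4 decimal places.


Cov(X,Y) = -3.6000, Var(X) = 4.4000, Var(Y) = 11.8400
rho = Cov/(sqrt(VarX)*sqrt(VarY)) = -0.4988

-0.4988


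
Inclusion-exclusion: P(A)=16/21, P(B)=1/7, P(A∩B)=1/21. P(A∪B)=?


P(A∪B) = P(A) + P(B) - P(A∩B)
= 16/21 + 1/7 - 1/21 = 6/7

6/7


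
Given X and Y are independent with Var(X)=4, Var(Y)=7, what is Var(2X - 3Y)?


Independence => Cov(X,Y)=0
Var(2X - 3Y) = 2^2*Var(X) + (-3)^2*Var(Y)
= 4*4 + 9*7 = 79

79


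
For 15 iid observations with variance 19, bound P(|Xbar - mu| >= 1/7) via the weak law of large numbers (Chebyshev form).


Var(Xbar) = Var(X)/n = 19/15
Chebyshev: P(|Xbar-mu| >= 1/7) <= Var(Xbar)/(1/7)^2 = (19/15)/(1/49) = 931/15
Bound exceeds 1, so trivial bound: 1

1


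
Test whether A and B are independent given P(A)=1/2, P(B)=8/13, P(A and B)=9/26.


P(A)*P(B) = 1/2*8/13 = 4/13
P(A∩B) = 9/26 != 4/13, so not independent

No, A and B are not independent


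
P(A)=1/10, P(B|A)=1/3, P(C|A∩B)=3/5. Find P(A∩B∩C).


P(A∩B∩C) = P(A) * P(B|A) * P(C|A∩B)
= 1/10 * 1/3 * 3/5
= 1/30 * 3/5 = 1/50

1/50


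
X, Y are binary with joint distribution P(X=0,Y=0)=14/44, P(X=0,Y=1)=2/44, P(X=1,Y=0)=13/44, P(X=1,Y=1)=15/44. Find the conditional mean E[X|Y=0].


P(Y=0) = 27/44
E[X|Y=0] = (0*14 + 1*13)/27 = 13/27

13/27


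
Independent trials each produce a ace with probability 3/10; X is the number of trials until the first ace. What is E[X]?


For geometric (trials until first success), E[X] = 1/p = 1/(3/10) = 10/3

10/3


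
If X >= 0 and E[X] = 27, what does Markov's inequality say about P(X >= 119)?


Markov: P(X >= a) <= E[X]/a
P(X >= 119) <= 27/119

27/119


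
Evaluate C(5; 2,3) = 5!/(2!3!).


5! = 120
Denominator: 2!=2 * 3!=6
Coefficient = 120 / 12 = 10

10


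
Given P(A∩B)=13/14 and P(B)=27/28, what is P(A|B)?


P(A|B) = P(A∩B)/P(B) = (26/28)/(27/28) = 26/27

26/27


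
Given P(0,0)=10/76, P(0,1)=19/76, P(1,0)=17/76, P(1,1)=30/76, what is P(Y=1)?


P(Y=1) = P(0,1)+P(1,1) = 19/76 + 30/76 = 49/76

49/76


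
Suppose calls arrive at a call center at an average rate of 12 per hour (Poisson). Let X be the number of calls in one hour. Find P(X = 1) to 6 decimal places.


P(X=1) = e^(-12) * 12^1 / 1!
≈ 0.000006144212353 * 12 / 1
≈ 0.000074

0.000074


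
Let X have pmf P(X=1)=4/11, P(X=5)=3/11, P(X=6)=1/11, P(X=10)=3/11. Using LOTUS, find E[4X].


E[4X] = sum(g(x)*P(x))
= 4*4/11 + 20*3/11 + 24*1/11 + 40*3/11
= 20

20


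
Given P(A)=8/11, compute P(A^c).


P(A') = 1 - P(A) = 1 - 8/11 = 3/11

3/11


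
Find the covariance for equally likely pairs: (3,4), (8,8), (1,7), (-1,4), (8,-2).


E[X]=19/5, E[Y]=21/5, E[XY]=63/5
Cov(X,Y) = E[XY] - E[X]E[Y] = 63/5 - 19/5*21/5 = -84/25

-84/25


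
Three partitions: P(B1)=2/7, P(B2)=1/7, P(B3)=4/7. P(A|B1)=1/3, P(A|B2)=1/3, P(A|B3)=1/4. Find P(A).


P(A) = P(A|B1)P(B1) + P(A|B2)P(B2) + P(A|B3)P(B3)
= 1/3*2/7 + 1/3*1/7 + 1/4*4/7
= 2/21 + 1/21 + 1/7 = 2/7

2/7


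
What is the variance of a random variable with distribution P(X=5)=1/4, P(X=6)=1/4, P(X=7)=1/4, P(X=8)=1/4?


E[X] = 13/2, E[X^2] = 87/2
Var(X) = E[X^2] - (E[X])^2 = 87/2 - (13/2)^2 = 5/4

5/4


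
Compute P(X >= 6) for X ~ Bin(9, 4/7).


P(X>=6) = P(X=6) + P(X=7) + P(X=8) + P(X=9)
= 1327104/5764801 + 5308416/40353607 + 1769472/40353607 + 262144/40353607
= 2375680/5764801

2375680/5764801


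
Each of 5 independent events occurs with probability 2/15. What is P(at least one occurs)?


P(at least one) = 1 - P(none)
P(none) = (1 - 2/15)^5 = (13/15)^5 = 371293/759375
P(at least one) = 1 - 371293/759375 = 388082/759375

388082/759375


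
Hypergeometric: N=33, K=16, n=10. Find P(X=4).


P(X=4) = C(16,4)*C(17,6) / C(33,10)
= 1820*12376 / 92561040
= 22524320/92561040 = 21658/89001

21658/89001


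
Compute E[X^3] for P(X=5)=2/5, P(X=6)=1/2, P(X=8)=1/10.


E[X^3] = sum(g(x)*P(x))
= 125*2/5 + 216*1/2 + 512*1/10
= 1046/5

1046/5


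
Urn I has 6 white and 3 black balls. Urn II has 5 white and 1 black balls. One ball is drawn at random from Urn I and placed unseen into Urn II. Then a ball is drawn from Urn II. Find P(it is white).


P(transfer white) = 6/9 = 2/3; P(transfer black) = 1/3
If white transferred: Urn II has 6 white of 7, so P(white|white moved) = 6/7
If black transferred: Urn II has 5 white of 7, so P(white|black moved) = 5/7
By total probability: P(white) = 2/3*6/7 + 1/3*5/7 = 17/21

17/21


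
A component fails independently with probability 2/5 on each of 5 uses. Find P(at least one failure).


P(at least one) = 1 - P(none)
P(none) = (1 - 2/5)^5 = (3/5)^5 = 243/3125
P(at least one) = 1 - 243/3125 = 2882/3125

2882/3125


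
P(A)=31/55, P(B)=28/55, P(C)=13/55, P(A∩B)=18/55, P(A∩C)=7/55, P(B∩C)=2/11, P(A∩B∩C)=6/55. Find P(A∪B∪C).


P(A∪B∪C) = P(A)+P(B)+P(C) - P(AB)-P(AC)-P(BC) + P(ABC)
= 31/55+28/55+13/55 - 18/55-7/55-2/11 + 6/55
= 43/55

43/55


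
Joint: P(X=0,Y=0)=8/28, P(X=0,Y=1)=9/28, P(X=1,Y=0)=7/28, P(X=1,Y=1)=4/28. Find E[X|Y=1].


P(Y=1) = 13/28
E[X|Y=1] = (0*9 + 1*4)/13 = 4/13

4/13


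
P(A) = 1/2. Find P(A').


P(A') = 1 - P(A) = 1 - 1/2 = 1/2

1/2


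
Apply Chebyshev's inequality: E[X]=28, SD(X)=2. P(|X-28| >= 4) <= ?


k = 4/2 = 2
Chebyshev: P(|X-mu| >= k*sigma) <= 1/k^2 = 1/2^2 = 1/4

1/4


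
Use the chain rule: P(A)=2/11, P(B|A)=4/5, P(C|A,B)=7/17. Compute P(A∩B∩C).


P(A∩B∩C) = P(A) * P(B|A) * P(C|A∩B)
= 2/11 * 4/5 * 7/17
= 8/55 * 7/17 = 56/935

56/935


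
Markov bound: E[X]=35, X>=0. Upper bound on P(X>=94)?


Markov: P(X >= a) <= E[X]/a
P(X >= 94) <= 35/94

35/94


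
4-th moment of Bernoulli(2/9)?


For Bernoulli: X in {0,1}
E[X^4] = 0^4*(1-2/9) + 1^4*2/9 = 2/9

2/9


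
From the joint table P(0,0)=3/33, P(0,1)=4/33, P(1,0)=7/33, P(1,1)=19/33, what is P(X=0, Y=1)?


Read from table: P(X=0, Y=1) = 4/33

4/33


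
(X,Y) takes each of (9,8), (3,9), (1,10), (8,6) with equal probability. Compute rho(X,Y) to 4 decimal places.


Cov(X,Y) = -4.0625, Var(X) = 11.1875, Var(Y) = 2.1875
rho = Cov/(sqrt(VarX)*sqrt(VarY)) = -0.8212

-0.8212


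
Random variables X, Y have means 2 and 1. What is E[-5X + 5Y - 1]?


E[-5X + 5Y - 1] = -5*E[X] + 5*E[Y] - 1
= (-5)*(2) + (5)*(1) + (-1)
= -10 + 5 - 1 = -6

-6


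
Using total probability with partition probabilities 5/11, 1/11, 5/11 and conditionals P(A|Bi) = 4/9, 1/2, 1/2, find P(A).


P(A) = P(A|B1)P(B1) + P(A|B2)P(B2) + P(A|B3)P(B3)
= 4/9*5/11 + 1/2*1/11 + 1/2*5/11
= 20/99 + 1/22 + 5/22 = 47/99

47/99


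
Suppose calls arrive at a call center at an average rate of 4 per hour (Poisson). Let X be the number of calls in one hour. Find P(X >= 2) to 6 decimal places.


P(X>=2) = 1 - P(X<=1) = 1 - (e^(-4)*4^0/0! + e^(-4)*4^1/1!)
≈ 1 - (0.0183156389 + 0.0732625556)
= 1 - 0.0915781945 = 0.9084218055
≈ 0.908422

0.908422


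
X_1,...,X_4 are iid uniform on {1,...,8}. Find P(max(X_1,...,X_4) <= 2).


P(max <= 2) = P(all X_i <= 2) = (P(X_1 <= 2))^4
= (2/8)^4 = (1/4)^4 = 1/256

1/256


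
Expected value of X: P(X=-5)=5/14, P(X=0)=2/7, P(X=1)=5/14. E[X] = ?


E[X] = sum(x * P(x))
= -5*5/14 + 0*2/7 + 1*5/14
= -10/7

-10/7


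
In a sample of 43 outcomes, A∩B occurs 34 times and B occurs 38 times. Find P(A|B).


P(A|B) = P(A∩B)/P(B) = (34/43)/(38/43) = 34/38 = 17/19

17/19


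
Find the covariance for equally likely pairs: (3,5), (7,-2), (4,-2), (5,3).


E[X]=19/4, E[Y]=1, E[XY]=2
Cov(X,Y) = E[XY] - E[X]E[Y] = 2 - 19/4*1 = -11/4

-11/4


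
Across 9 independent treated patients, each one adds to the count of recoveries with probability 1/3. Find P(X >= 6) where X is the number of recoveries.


P(X>=6) = P(X=6) + P(X=7) + P(X=8) + P(X=9)
= 224/6561 + 16/2187 + 2/2187 + 1/19683
= 835/19683

835/19683


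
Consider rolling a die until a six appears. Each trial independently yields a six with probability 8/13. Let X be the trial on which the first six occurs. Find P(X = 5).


P(X=5) = (1-p)^4 * p = (5/13)^4 * 8/13
= 625/28561 * 8/13 = 5000/371293

5000/371293


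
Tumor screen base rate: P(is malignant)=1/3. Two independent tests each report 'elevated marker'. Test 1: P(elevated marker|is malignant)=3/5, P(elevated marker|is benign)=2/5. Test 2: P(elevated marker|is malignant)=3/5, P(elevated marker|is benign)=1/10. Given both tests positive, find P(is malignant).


After test 1: P(+) = 3/5*1/3 + 2/5*2/3 = 7/15
P(B|+) = (1/5)/(7/15) = 3/7
After test 2 (use post1 as new prior): P(+) = 3/5*3/7 + 1/10*4/7 = 11/35
P(B|+,+) = (9/35)/(11/35) = 9/11

9/11


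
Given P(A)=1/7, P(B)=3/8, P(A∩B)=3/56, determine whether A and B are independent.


P(A)*P(B) = 1/7*3/8 = 3/56
P(A∩B) = 3/56, which equals P(A)P(B), so independent

Yes, A and B are independent


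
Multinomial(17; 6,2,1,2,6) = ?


17! = 355687428096000
Denominator: 6!=720 * 2!=2 * 1!=1 * 2!=2 * 6!=720
Coefficient = 355687428096000 / 2073600 = 171531360

171531360


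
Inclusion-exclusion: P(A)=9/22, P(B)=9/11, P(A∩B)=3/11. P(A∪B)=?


P(A∪B) = P(A) + P(B) - P(A∩B)
= 9/22 + 9/11 - 3/11 = 21/22

21/22


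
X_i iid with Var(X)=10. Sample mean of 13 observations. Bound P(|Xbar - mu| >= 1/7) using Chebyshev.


Var(Xbar) = Var(X)/n = 10/13
Chebyshev: P(|Xbar-mu| >= 1/7) <= Var(Xbar)/(1/7)^2 = (10/13)/(1/49) = 490/13
Bound exceeds 1, so trivial bound: 1

1


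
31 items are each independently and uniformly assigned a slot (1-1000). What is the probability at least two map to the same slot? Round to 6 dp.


P(all different) = prod((1000-i)/1000 for i=0..30) = 0.625127
P(at least one match) = 1 - 0.625127 = 0.374873

0.374873


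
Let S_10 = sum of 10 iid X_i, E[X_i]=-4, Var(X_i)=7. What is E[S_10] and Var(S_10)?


E[S_n] = n*mu = 10*-4 = -40
Var(S_n) = n*sigma^2 = 10*7 = 70

E[S_10]=-40, Var(S_10)=70


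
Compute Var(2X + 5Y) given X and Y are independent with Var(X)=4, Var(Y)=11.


Independence => Cov(X,Y)=0
Var(2X + 5Y) = 2^2*Var(X) + 5^2*Var(Y)
= 4*4 + 25*11 = 291

291


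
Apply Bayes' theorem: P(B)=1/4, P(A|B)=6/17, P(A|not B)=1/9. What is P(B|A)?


P(A) = P(A|B)P(B) + P(A|B')P(B') = 6/17*1/4 + 1/9*3/4 = 35/204
P(B|A) = P(A|B)P(B)/P(A) = (3/34)/(35/204) = 18/35

18/35


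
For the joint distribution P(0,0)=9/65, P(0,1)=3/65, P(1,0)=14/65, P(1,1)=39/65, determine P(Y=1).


P(Y=1) = P(0,1)+P(1,1) = 3/65 + 39/65 = 42/65

42/65


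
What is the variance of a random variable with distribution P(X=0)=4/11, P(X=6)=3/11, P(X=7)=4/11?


E[X] = 46/11, E[X^2] = 304/11
Var(X) = E[X^2] - (E[X])^2 = 304/11 - (46/11)^2 = 1228/121

1228/121


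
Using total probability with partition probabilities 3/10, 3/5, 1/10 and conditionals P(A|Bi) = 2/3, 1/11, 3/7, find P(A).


P(A) = P(A|B1)P(B1) + P(A|B2)P(B2) + P(A|B3)P(B3)
= 2/3*3/10 + 1/11*3/5 + 3/7*1/10
= 1/5 + 3/55 + 3/70 = 229/770

229/770


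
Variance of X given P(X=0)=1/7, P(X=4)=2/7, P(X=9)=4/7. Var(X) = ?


E[X] = 44/7, E[X^2] = 356/7
Var(X) = E[X^2] - (E[X])^2 = 356/7 - (44/7)^2 = 556/49

556/49


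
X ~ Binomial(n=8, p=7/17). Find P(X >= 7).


P(X>=7) = P(X=7) + P(X=8)
= 65883440/6975757441 + 5764801/6975757441
= 71648241/6975757441

71648241/6975757441


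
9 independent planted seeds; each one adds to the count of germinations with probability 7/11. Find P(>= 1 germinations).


P(at least one) = 1 - P(none)
P(none) = (1 - 7/11)^9 = (4/11)^9 = 262144/2357947691
P(at least one) = 1 - 262144/2357947691 = 2357685547/2357947691

2357685547/2357947691


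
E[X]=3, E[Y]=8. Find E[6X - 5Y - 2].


E[6X - 5Y - 2] = 6*E[X] - 5*E[Y] - 2
= (6)*(3) + (-5)*(8) + (-2)
= 18 - 40 - 2 = -24

-24


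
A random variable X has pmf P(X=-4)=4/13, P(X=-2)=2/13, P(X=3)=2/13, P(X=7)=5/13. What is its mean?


E[X] = sum(x * P(x))
= -4*4/13 - 2*2/13 + 3*2/13 + 7*5/13
= 21/13

21/13


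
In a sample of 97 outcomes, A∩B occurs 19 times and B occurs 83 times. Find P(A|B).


P(A|B) = P(A∩B)/P(B) = (19/97)/(83/97) = 19/83

19/83


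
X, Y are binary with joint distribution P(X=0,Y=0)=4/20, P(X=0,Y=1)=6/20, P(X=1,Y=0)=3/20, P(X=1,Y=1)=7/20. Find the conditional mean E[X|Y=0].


P(Y=0) = 7/20
E[X|Y=0] = (0*4 + 1*3)/7 = 3/7

3/7


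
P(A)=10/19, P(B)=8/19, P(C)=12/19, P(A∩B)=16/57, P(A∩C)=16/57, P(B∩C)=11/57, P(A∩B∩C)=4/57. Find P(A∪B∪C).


P(A∪B∪C) = P(A)+P(B)+P(C) - P(AB)-P(AC)-P(BC) + P(ABC)
= 10/19+8/19+12/19 - 16/57-16/57-11/57 + 4/57
= 17/19

17/19


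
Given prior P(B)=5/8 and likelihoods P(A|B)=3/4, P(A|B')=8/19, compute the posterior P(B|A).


P(A) = P(A|B)P(B) + P(A|B')P(B') = 3/4*5/8 + 8/19*3/8 = 381/608
P(B|A) = P(A|B)P(B)/P(A) = (15/32)/(381/608) = 95/127

95/127


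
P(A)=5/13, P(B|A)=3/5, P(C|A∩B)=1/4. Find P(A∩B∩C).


P(A∩B∩C) = P(A) * P(B|A) * P(C|A∩B)
= 5/13 * 3/5 * 1/4
= 3/13 * 1/4 = 3/52

3/52


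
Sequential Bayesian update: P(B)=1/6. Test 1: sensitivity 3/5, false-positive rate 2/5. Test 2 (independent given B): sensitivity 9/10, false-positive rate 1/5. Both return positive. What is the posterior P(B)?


After test 1: P(+) = 3/5*1/6 + 2/5*5/6 = 13/30
P(B|+) = (1/10)/(13/30) = 3/13
After test 2 (use post1 as new prior): P(+) = 9/10*3/13 + 1/5*10/13 = 47/130
P(B|+,+) = (27/130)/(47/130) = 27/47

27/47


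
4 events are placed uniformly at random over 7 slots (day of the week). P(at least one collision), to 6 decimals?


P(all different) = prod((7-i)/7 for i=0..3) = 0.349854
P(at least one match) = 1 - 0.349854 = 0.650146

0.650146


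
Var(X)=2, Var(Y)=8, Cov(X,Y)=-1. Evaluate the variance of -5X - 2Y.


Var(-5X - 2Y) = (-5)^2*Var(X) + (-2)^2*Var(Y) + 2*(-5)*(-2)*Cov(X,Y)
= 25*2 + 4*8 + 20*(-1)
= 50 + 32 - 20 = 62

62


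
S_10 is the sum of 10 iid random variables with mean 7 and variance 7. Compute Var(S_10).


By independence, Var(S_n) = n*Var(X_1) = 10*7 = 70

70


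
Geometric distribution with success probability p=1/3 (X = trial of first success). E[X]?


For geometric (trials until first success), E[X] = 1/p = 1/(1/3) = 3

3


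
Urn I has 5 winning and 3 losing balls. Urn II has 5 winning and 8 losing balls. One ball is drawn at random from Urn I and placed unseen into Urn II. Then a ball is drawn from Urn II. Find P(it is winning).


P(transfer winning) = 5/8; P(transfer losing) = 3/8
If winning transferred: Urn II has 6 winning of 14, so P(winning|winning moved) = 3/7
If losing transferred: Urn II has 5 winning of 14, so P(winning|losing moved) = 5/14
By total probability: P(winning) = 5/8*3/7 + 3/8*5/14 = 45/112

45/112


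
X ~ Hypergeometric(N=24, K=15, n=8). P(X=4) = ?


P(X=4) = C(15,4)*C(9,4) / C(24,8)
= 1365*126 / 735471
= 171990/735471 = 19110/81719

19110/81719


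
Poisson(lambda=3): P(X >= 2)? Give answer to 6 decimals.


P(X>=2) = 1 - P(X<=1) = 1 - (e^(-3)*3^0/0! + e^(-3)*3^1/1!)
≈ 1 - (0.0497870684 + 0.1493612051)
= 1 - 0.1991482735 = 0.8008517265
≈ 0.800852

0.800852


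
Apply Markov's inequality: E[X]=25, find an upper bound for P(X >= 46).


Markov: P(X >= a) <= E[X]/a
P(X >= 46) <= 25/46

25/46


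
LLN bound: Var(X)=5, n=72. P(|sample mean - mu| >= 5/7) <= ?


Var(Xbar) = Var(X)/n = 5/72
Chebyshev: P(|Xbar-mu| >= 5/7) <= Var(Xbar)/(5/7)^2 = (5/72)/(25/49) = 49/360

49/360


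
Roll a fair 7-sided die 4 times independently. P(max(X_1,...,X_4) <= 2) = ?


P(max <= 2) = P(all X_i <= 2) = (P(X_1 <= 2))^4
= (2/7)^4 = 16/2401

16/2401


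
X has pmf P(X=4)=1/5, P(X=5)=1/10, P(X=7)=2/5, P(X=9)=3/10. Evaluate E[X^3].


E[X^3] = sum(x^3 * P(x))
= 64*1/5 + 125*1/10 + 343*2/5 + 729*3/10
= 1906/5

1906/5


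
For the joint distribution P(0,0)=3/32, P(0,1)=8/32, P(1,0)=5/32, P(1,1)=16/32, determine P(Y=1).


P(Y=1) = P(0,1)+P(1,1) = 8/32 + 16/32 = 24/32 = 3/4

3/4


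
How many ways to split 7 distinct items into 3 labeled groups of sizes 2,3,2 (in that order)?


7! = 5040
Denominator: 2!=2 * 3!=6 * 2!=2
Coefficient = 5040 / 24 = 210

210


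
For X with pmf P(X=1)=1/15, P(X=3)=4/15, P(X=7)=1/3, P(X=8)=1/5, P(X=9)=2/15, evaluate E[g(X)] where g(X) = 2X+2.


E[2X+2] = sum(g(x)*P(x))
= 4*1/15 + 8*4/15 + 16*1/3 + 18*1/5 + 20*2/15
= 14

14


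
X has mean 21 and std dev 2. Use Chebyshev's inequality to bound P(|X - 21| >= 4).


k = 4/2 = 2
Chebyshev: P(|X-mu| >= k*sigma) <= 1/k^2 = 1/2^2 = 1/4

1/4


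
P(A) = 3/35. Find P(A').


P(A') = 1 - P(A) = 1 - 3/35 = 32/35

32/35


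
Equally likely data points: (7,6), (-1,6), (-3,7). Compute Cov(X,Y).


E[X]=1, E[Y]=19/3, E[XY]=5
Cov(X,Y) = E[XY] - E[X]E[Y] = 5 - 1*19/3 = -4/3

-4/3


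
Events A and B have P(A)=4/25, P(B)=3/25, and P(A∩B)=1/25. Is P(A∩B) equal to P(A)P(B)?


P(A)*P(B) = 4/25*3/25 = 12/625
P(A∩B) = 1/25 != 12/625, so not independent

No, A and B are not independent


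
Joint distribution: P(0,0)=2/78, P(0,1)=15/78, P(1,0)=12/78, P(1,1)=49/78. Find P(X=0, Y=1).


Read from table: P(X=0, Y=1) = 15/78 = 5/26

5/26


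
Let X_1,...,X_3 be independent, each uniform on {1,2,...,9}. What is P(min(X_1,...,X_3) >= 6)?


P(min >= 6) = P(all X_i >= 6) = (P(X_1 >= 6))^3
= (4/9)^3 = 64/729

64/729


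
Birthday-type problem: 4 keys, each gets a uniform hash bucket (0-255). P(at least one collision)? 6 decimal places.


P(all different) = prod((256-i)/256 for i=0..3) = 0.976730
P(at least one match) = 1 - 0.976730 = 0.023270

0.023270


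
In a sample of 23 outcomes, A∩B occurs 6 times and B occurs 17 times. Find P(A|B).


P(A|B) = P(A∩B)/P(B) = (6/23)/(17/23) = 6/17

6/17


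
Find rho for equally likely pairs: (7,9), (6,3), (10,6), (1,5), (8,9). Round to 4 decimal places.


Cov(X,Y) = 2.6400, Var(X) = 9.0400, Var(Y) = 5.4400
rho = Cov/(sqrt(VarX)*sqrt(VarY)) = 0.3765

0.3765


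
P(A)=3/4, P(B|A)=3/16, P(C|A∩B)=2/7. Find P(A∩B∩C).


P(A∩B∩C) = P(A) * P(B|A) * P(C|A∩B)
= 3/4 * 3/16 * 2/7
= 9/64 * 2/7 = 9/224

9/224


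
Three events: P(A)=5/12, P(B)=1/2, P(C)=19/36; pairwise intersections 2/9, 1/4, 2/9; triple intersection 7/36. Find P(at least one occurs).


P(A∪B∪C) = P(A)+P(B)+P(C) - P(AB)-P(AC)-P(BC) + P(ABC)
= 5/12+1/2+19/36 - 2/9-1/4-2/9 + 7/36
= 17/18

17/18


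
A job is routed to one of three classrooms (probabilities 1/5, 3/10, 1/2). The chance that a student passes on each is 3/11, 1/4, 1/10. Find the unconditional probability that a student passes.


P(A) = P(A|B1)P(B1) + P(A|B2)P(B2) + P(A|B3)P(B3)
= 3/11*1/5 + 1/4*3/10 + 1/10*1/2
= 3/55 + 3/40 + 1/20 = 79/440

79/440


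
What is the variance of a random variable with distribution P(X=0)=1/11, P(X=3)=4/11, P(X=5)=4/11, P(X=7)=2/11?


E[X] = 46/11, E[X^2] = 234/11
Var(X) = E[X^2] - (E[X])^2 = 234/11 - (46/11)^2 = 458/121

458/121


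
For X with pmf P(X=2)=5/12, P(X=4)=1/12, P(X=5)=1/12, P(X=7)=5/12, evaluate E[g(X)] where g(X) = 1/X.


E[1/X] = sum(g(x)*P(x))
= 1/2*5/12 + 1/4*1/12 + 1/5*1/12 + 1/7*5/12
= 171/560

171/560


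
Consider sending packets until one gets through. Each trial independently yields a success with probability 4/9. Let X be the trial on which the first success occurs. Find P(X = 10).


P(X=10) = (1-p)^9 * p = (5/9)^9 * 4/9
= 1953125/387420489 * 4/9 = 7812500/3486784401

7812500/3486784401


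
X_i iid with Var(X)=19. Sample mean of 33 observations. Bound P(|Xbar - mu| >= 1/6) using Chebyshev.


Var(Xbar) = Var(X)/n = 19/33
Chebyshev: P(|Xbar-mu| >= 1/6) <= Var(Xbar)/(1/6)^2 = (19/33)/(1/36) = 228/11
Bound exceeds 1, so trivial bound: 1

1


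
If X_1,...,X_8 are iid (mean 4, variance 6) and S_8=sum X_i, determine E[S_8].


E[S_n] = n*E[X_1] = 8*4 = 32

32


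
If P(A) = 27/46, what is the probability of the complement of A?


P(A') = 1 - P(A) = 1 - 27/46 = 19/46

19/46


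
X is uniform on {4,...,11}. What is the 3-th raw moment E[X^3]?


E[X^3] = (1/8) * sum(x^3 for x=4..11)
= 4320/8 = 540

540


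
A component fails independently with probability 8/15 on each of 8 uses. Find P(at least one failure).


P(at least one) = 1 - P(none)
P(none) = (1 - 8/15)^8 = (7/15)^8 = 5764801/2562890625
P(at least one) = 1 - 5764801/2562890625 = 2557125824/2562890625

2557125824/2562890625


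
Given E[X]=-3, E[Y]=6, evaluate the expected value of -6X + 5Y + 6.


E[-6X + 5Y + 6] = -6*E[X] + 5*E[Y] + 6
= (-6)*(-3) + (5)*(6) + (6)
= 18 + 30 + 6 = 54

54


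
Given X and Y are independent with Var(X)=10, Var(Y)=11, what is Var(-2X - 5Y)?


Independence => Cov(X,Y)=0
Var(-2X - 5Y) = (-2)^2*Var(X) + (-5)^2*Var(Y)
= 4*10 + 25*11 = 315

315


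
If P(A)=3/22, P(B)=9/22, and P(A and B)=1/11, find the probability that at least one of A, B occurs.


P(A∪B) = P(A) + P(B) - P(A∩B)
= 3/22 + 9/22 - 1/11 = 5/11

5/11


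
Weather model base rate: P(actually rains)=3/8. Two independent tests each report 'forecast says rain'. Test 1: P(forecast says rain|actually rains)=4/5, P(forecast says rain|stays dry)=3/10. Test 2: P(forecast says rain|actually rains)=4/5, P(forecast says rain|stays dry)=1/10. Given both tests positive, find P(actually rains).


After test 1: P(+) = 4/5*3/8 + 3/10*5/8 = 39/80
P(B|+) = (3/10)/(39/80) = 8/13
After test 2 (use post1 as new prior): P(+) = 4/5*8/13 + 1/10*5/13 = 69/130
P(B|+,+) = (32/65)/(69/130) = 64/69

64/69


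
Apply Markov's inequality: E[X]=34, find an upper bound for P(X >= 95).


Markov: P(X >= a) <= E[X]/a
P(X >= 95) <= 34/95

34/95


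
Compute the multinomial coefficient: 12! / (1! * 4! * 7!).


12! = 479001600
Denominator: 1!=1 * 4!=24 * 7!=5040
Coefficient = 479001600 / 120960 = 3960

3960


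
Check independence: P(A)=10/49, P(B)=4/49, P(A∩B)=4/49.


P(A)*P(B) = 10/49*4/49 = 40/2401
P(A∩B) = 4/49 != 40/2401, so not independent

No, A and B are not independent


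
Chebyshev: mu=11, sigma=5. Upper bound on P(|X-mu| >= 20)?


k = 20/5 = 4
Chebyshev: P(|X-mu| >= k*sigma) <= 1/k^2 = 1/4^2 = 1/16

1/16


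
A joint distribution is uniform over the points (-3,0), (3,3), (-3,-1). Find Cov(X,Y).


E[X]=-1, E[Y]=2/3, E[XY]=4
Cov(X,Y) = E[XY] - E[X]E[Y] = 4 + 1*2/3 = 14/3

14/3


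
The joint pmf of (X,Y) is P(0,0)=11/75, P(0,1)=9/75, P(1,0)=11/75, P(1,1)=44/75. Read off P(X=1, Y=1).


Read from table: P(X=1, Y=1) = 44/75

44/75


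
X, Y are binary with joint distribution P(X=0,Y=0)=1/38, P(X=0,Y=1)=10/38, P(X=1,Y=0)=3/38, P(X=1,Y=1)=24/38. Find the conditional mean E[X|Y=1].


P(Y=1) = 34/38
E[X|Y=1] = (0*10 + 1*24)/34 = 24/34 = 12/17

12/17


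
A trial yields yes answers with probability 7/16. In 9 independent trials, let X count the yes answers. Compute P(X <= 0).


P(X<=0) = P(X=0)
= 387420489/68719476736
= 387420489/68719476736

387420489/68719476736


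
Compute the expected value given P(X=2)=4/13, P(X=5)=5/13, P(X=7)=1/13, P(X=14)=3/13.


E[X] = sum(x * P(x))
= 2*4/13 + 5*5/13 + 7*1/13 + 14*3/13
= 82/13

82/13


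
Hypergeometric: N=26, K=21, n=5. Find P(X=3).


P(X=3) = C(21,3)*C(5,2) / C(26,5)
= 1330*10 / 65780
= 13300/65780 = 665/3289

665/3289


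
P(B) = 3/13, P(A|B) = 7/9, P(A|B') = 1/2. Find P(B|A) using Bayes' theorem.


P(A) = P(A|B)P(B) + P(A|B')P(B') = 7/9*3/13 + 1/2*10/13 = 22/39
P(B|A) = P(A|B)P(B)/P(A) = (7/39)/(22/39) = 7/22

7/22


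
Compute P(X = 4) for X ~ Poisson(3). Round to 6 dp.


P(X=4) = e^(-3) * 3^4 / 4!
≈ 0.04978706837 * 81 / 24
≈ 0.168031

0.168031


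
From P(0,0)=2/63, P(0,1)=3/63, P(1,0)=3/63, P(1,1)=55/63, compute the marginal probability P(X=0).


P(X=0) = P(0,0)+P(0,1) = 2/63 + 3/63 = 5/63

5/63


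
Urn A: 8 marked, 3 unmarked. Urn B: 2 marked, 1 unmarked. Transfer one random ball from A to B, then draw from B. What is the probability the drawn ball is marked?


P(transfer marked) = 8/11; P(transfer unmarked) = 3/11
If marked transferred: Urn II has 3 marked of 4, so P(marked|marked moved) = 3/4
If unmarked transferred: Urn II has 2 marked of 4, so P(marked|unmarked moved) = 1/2
By total probability: P(marked) = 8/11*3/4 + 3/11*1/2 = 15/22

15/22
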